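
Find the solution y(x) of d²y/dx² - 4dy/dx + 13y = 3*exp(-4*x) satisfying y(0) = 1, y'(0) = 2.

Characteristic equation r² - 4r + 13 = 0 has discriminant (-4)² - 4·(13) = -36 < 0, so r = 2 ± 3i.
Hence y_h = C1*cos(3*x)*exp(2*x) + C2*exp(2*x)*sin(3*x).
Try y_p = A*exp(-4*x). Substituting into the equation and dividing by exp(-4*x) gives A = 1/15, so y_p = exp(-4*x)/15.
General solution: y = exp(-4*x)/15 + C1*cos(3*x)*exp(2*x) + C2*exp(2*x)*sin(3*x).
Apply the initial conditions: y(0) = 1/15 + C1 = 1 and y'(0) = -4/15 + 2*C1 + 3*C2 = 2. Solving gives C1 = 14/15, C2 = 2/15.

y = exp(-4*x)/15 + 2*exp(2*x)*sin(3*x)/15 + 14*cos(3*x)*exp(2*x)/15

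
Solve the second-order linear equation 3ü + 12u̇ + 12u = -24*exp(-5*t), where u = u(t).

Divide through by 3: u'' + 4u' + 4u = -8*exp(-5*t).
Characteristic equation r² + 4r + 4 = 0 has discriminant (4)² - 4·(4) = 0, so r = -2 is a repeated root.
Hence u_h = (C1 + C2*t)*exp(-2*t).
Try u_p = A*exp(-5*t). Substituting into the equation and dividing by exp(-5*t) gives A = -8/9, so u_p = -8*exp(-5*t)/9.

u = -8*exp(-5*t)/9 + C1*exp(-2*t) + C2*t*exp(-2*t)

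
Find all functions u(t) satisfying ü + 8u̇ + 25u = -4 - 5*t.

Characteristic equation r² + 8r + 25 = 0 has discriminant (8)² - 4·(25) = -36 < 0, so r = -4 ± 3i.
Hence u_h = C1*cos(3*t)*exp(-4*t) + C2*exp(-4*t)*sin(3*t).
For the particular solution try u_p = A0 + A1*t. Substituting and matching coefficients of each power of t gives A0 = -12/125, A1 = -1/5, so u_p = -12/125 - t/5.

u = -12/125 - t/5 + C1*cos(3*t)*exp(-4*t) + C2*exp(-4*t)*sin(3*t)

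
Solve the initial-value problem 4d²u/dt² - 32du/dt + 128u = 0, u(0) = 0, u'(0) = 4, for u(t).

u = exp(4*t)*sin(4*t)

Divide through by 4: u'' - 8u' + 32u = 0.
Characteristic equation r² - 8r + 32 = 0 has discriminant (-8)² - 4·(32) = -64 < 0, so r = 4 ± 4i.
Hence u_h = C1*cos(4*t)*exp(4*t) + C2*exp(4*t)*sin(4*t).
Apply the initial conditions: u(0) = C1 = 0 and u'(0) = 4*C1 + 4*C2 = 4. Solving gives C1 = 0, C2 = 1.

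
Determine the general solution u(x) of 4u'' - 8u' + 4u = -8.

Divide through by 4: u'' - 2u' + u = -2.
Characteristic equation r² - 2r + 1 = 0 has discriminant (-2)² - 4·(1) = 0, so r = 1 is a repeated root.
Hence u_h = (C1 + C2*x)*exp(x).
For the particular solution try u_p = A0. Substituting and matching coefficients of each power of x gives A0 = -2, so u_p = -2.

u = -2 + C1*exp(x) + C2*x*exp(x)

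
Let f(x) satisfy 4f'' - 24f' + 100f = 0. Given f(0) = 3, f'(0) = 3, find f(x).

Divide through by 4: f'' - 6f' + 25f = 0.
Characteristic equation r² - 6r + 25 = 0 has discriminant (-6)² - 4·(25) = -64 < 0, so r = 3 ± 4i.
Hence f_h = C1*cos(4*x)*exp(3*x) + C2*exp(3*x)*sin(4*x).
Apply the initial conditions: f(0) = C1 = 3 and f'(0) = 3*C1 + 4*C2 = 3. Solving gives C1 = 3, C2 = -3/2.

f = 3*cos(4*x)*exp(3*x) - 3*exp(3*x)*sin(4*x)/2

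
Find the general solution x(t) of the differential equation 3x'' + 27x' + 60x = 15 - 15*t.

Divide through by 3: x'' + 9x' + 20x = 5 - 5*t.
Characteristic equation r² + 9r + 20 = 0 factors as (r + 4)(r + 5) = 0, so r = -4, -5.
Hence x_h = C1*exp(-4*t) + C2*exp(-5*t).
For the particular solution try x_p = A0 + A1*t. Substituting and matching coefficients of each power of t gives A0 = 29/80, A1 = -1/4, so x_p = 29/80 - t/4.

x = 29/80 - t/4 + C1*exp(-4*t) + C2*exp(-5*t)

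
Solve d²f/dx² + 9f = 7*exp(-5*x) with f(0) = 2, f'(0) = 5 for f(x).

Characteristic equation r² + 9 = 0 has discriminant (0)² - 4·(9) = -36 < 0, so r = ± 3i.
Hence f_h = C1*cos(3*x) + C2*sin(3*x).
Try f_p = A*exp(-5*x). Substituting into the equation and dividing by exp(-5*x) gives A = 7/34, so f_p = 7*exp(-5*x)/34.
General solution: f = 7*exp(-5*x)/34 + C1*cos(3*x) + C2*sin(3*x).
Apply the initial conditions: f(0) = 7/34 + C1 = 2 and f'(0) = -35/34 + 3*C2 = 5. Solving gives C1 = 61/34, C2 = 205/102.

f = 7*exp(-5*x)/34 + 61*cos(3*x)/34 + 205*sin(3*x)/102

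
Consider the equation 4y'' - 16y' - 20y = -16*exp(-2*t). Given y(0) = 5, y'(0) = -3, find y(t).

y = -4*exp(-2*t)/7 + 5*exp(5*t)/21 + 16*exp(-t)/3

Divide through by 4: y'' - 4y' - 5y = -4*exp(-2*t).
Characteristic equation r² - 4r - 5 = 0 factors as (r + 1)(r - 5) = 0, so r = -1, 5.
Hence y_h = C1*exp(-t) + C2*exp(5*t).
Try y_p = A*exp(-2*t). Substituting into the equation and dividing by exp(-2*t) gives A = -4/7, so y_p = -4*exp(-2*t)/7.
General solution: y = -4*exp(-2*t)/7 + C1*exp(-t) + C2*exp(5*t).
Apply the initial conditions: y(0) = -4/7 + C1 + C2 = 5 and y'(0) = 8/7 - C1 + 5*C2 = -3. Solving gives C1 = 16/3, C2 = 5/21.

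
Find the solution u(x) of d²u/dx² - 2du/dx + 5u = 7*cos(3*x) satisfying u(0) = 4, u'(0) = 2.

Characteristic equation r² - 2r + 5 = 0 has discriminant (-2)² - 4·(5) = -16 < 0, so r = 1 ± 2i.
Hence u_h = C1*cos(2*x)*exp(x) + C2*exp(x)*sin(2*x).
Try u_p = A*cos(3*x) + B*sin(3*x). Substituting and equating the coefficients of cos(3x) and sin(3x) gives A = -7/13, B = -21/26, so u_p = -21*sin(3*x)/26 - 7*cos(3*x)/13.
General solution: u = -21*sin(3*x)/26 - 7*cos(3*x)/13 + C1*cos(2*x)*exp(x) + C2*exp(x)*sin(2*x).
Apply the initial conditions: u(0) = -7/13 + C1 = 4 and u'(0) = -63/26 + C1 + 2*C2 = 2. Solving gives C1 = 59/13, C2 = -3/52.

u = -21*sin(3*x)/26 - 7*cos(3*x)/13 - 3*exp(x)*sin(2*x)/52 + 59*cos(2*x)*exp(x)/13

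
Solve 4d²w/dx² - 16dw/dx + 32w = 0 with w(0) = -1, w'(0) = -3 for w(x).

Divide through by 4: w'' - 4w' + 8w = 0.
Characteristic equation r² - 4r + 8 = 0 has discriminant (-4)² - 4·(8) = -16 < 0, so r = 2 ± 2i.
Hence w_h = C1*cos(2*x)*exp(2*x) + C2*exp(2*x)*sin(2*x).
Apply the initial conditions: w(0) = C1 = -1 and w'(0) = 2*C1 + 2*C2 = -3. Solving gives C1 = -1, C2 = -1/2.

w = -cos(2*x)*exp(2*x) - exp(2*x)*sin(2*x)/2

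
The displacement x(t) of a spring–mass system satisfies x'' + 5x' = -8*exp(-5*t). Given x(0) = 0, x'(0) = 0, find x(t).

Characteristic equation r² + 5r = 0 factors as (r + 5)r = 0, so r = -5, 0.
Hence x_h = C1*exp(-5*t) + C2.
Since exp(-5*t) solves the homogeneous equation (r = -5 is a root of multiplicity 1), multiply the trial by t. Try x_p = A*t*exp(-5*t). Substituting into the equation and dividing by exp(-5*t) gives A = 8/5, so x_p = 8*t*exp(-5*t)/5.
General solution: x = C2 + C1*exp(-5*t) + 8*t*exp(-5*t)/5.
Apply the initial conditions: x(0) = C1 + C2 = 0 and x'(0) = 8/5 - 5*C1 = 0. Solving gives C1 = 8/25, C2 = -8/25.

x = -8/25 + 8*exp(-5*t)/25 + 8*t*exp(-5*t)/5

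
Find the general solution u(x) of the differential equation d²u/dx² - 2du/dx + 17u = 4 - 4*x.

Characteristic equation r² - 2r + 17 = 0 has discriminant (-2)² - 4·(17) = -64 < 0, so r = 1 ± 4i.
Hence u_h = C1*cos(4*x)*exp(x) + C2*exp(x)*sin(4*x).
For the particular solution try u_p = A0 + A1*x. Substituting and matching coefficients of each power of x gives A0 = 60/289, A1 = -4/17, so u_p = 60/289 - 4*x/17.

u = 60/289 - 4*x/17 + C1*cos(4*x)*exp(x) + C2*exp(x)*sin(4*x)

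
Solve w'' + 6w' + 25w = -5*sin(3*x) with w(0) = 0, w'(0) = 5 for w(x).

Characteristic equation r² + 6r + 25 = 0 has discriminant (6)² - 4·(25) = -64 < 0, so r = -3 ± 4i.
Hence w_h = C1*cos(4*x)*exp(-3*x) + C2*exp(-3*x)*sin(4*x).
Try w_p = A*cos(3*x) + B*sin(3*x). Substituting and equating the coefficients of cos(3x) and sin(3x) gives A = 9/58, B = -4/29, so w_p = -4*sin(3*x)/29 + 9*cos(3*x)/58.
General solution: w = -4*sin(3*x)/29 + 9*cos(3*x)/58 + C1*cos(4*x)*exp(-3*x) + C2*exp(-3*x)*sin(4*x).
Apply the initial conditions: w(0) = 9/58 + C1 = 0 and w'(0) = -12/29 - 3*C1 + 4*C2 = 5. Solving gives C1 = -9/58, C2 = 287/232.

w = -4*sin(3*x)/29 + 9*cos(3*x)/58 - 9*cos(4*x)*exp(-3*x)/58 + 287*exp(-3*x)*sin(4*x)/232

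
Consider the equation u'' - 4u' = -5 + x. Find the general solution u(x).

Characteristic equation r² - 4r = 0 factors as (r - 4)r = 0, so r = 4, 0.
Hence u_h = C1*exp(4*x) + C2.
Since 0 is a characteristic root (multiplicity 1), multiply the polynomial trial by x: try u_p = x*(A0 + A1*x). Substituting and matching coefficients of each power of x gives A0 = 19/16, A1 = -1/8, so u_p = -x^2/8 + 19*x/16.

u = C2 - x**2/8 + 19*x/16 + C1*exp(4*x)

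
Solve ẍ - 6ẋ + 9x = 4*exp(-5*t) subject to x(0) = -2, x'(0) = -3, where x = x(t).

x = -33*exp(3*t)/16 + exp(-5*t)/16 + 7*t*exp(3*t)/2

Characteristic equation r² - 6r + 9 = 0 has discriminant (-6)² - 4·(9) = 0, so r = 3 is a repeated root.
Hence x_h = (C1 + C2*t)*exp(3*t).
Try x_p = A*exp(-5*t). Substituting into the equation and dividing by exp(-5*t) gives A = 1/16, so x_p = exp(-5*t)/16.
General solution: x = exp(-5*t)/16 + C1*exp(3*t) + C2*t*exp(3*t).
Apply the initial conditions: x(0) = 1/16 + C1 = -2 and x'(0) = -5/16 + C2 + 3*C1 = -3. Solving gives C1 = -33/16, C2 = 7/2.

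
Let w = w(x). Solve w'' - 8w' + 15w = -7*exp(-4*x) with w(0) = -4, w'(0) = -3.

w = -8*exp(3*x) - exp(-4*x)/9 + 37*exp(5*x)/9

Characteristic equation r² - 8r + 15 = 0 factors as (r - 3)(r - 5) = 0, so r = 3, 5.
Hence w_h = C1*exp(3*x) + C2*exp(5*x).
Try w_p = A*exp(-4*x). Substituting into the equation and dividing by exp(-4*x) gives A = -1/9, so w_p = -exp(-4*x)/9.
General solution: w = -exp(-4*x)/9 + C1*exp(3*x) + C2*exp(5*x).
Apply the initial conditions: w(0) = -1/9 + C1 + C2 = -4 and w'(0) = 4/9 + 3*C1 + 5*C2 = -3. Solving gives C1 = -8, C2 = 37/9.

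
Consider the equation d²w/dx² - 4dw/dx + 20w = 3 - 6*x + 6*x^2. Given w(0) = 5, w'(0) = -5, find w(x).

Characteristic equation r² - 4r + 20 = 0 has discriminant (-4)² - 4·(20) = -64 < 0, so r = 2 ± 4i.
Hence w_h = C1*cos(4*x)*exp(2*x) + C2*exp(2*x)*sin(4*x).
For the particular solution try w_p = A0 + A1*x + A2*x^2. Substituting and matching coefficients of each power of x gives A0 = 21/250, A1 = -9/50, A2 = 3/10, so w_p = 21/250 - 9*x/50 + 3*x^2/10.
General solution: w = 21/250 - 9*x/50 + 3*x^2/10 + C1*cos(4*x)*exp(2*x) + C2*exp(2*x)*sin(4*x).
Apply the initial conditions: w(0) = 21/250 + C1 = 5 and w'(0) = -9/50 + 2*C1 + 4*C2 = -5. Solving gives C1 = 1229/250, C2 = -3663/1000.

w = 21/250 - 9*x/50 + 3*x**2/10 - 3663*exp(2*x)*sin(4*x)/1000 + 1229*cos(4*x)*exp(2*x)/250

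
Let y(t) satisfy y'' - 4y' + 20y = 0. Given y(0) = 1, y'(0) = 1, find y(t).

Characteristic equation r² - 4r + 20 = 0 has discriminant (-4)² - 4·(20) = -64 < 0, so r = 2 ± 4i.
Hence y_h = C1*cos(4*t)*exp(2*t) + C2*exp(2*t)*sin(4*t).
Apply the initial conditions: y(0) = C1 = 1 and y'(0) = 2*C1 + 4*C2 = 1. Solving gives C1 = 1, C2 = -1/4.

y = cos(4*t)*exp(2*t) - exp(2*t)*sin(4*t)/4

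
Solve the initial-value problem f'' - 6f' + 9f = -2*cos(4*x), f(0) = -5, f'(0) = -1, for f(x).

Characteristic equation r² - 6r + 9 = 0 has discriminant (-6)² - 4·(9) = 0, so r = 3 is a repeated root.
Hence f_h = (C1 + C2*x)*exp(3*x).
Try f_p = A*cos(4*x) + B*sin(4*x). Substituting and equating the coefficients of cos(4x) and sin(4x) gives A = 14/625, B = 48/625, so f_p = 14*cos(4*x)/625 + 48*sin(4*x)/625.
General solution: f = 14*cos(4*x)/625 + 48*sin(4*x)/625 + C1*exp(3*x) + C2*x*exp(3*x).
Apply the initial conditions: f(0) = 14/625 + C1 = -5 and f'(0) = 192/625 + C2 + 3*C1 = -1. Solving gives C1 = -3139/625, C2 = 344/25.

f = -3139*exp(3*x)/625 + 14*cos(4*x)/625 + 48*sin(4*x)/625 + 344*x*exp(3*x)/25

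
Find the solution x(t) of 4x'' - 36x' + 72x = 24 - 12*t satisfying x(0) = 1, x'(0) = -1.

Divide through by 4: x'' - 9x' + 18x = 6 - 3*t.
Characteristic equation r² - 9r + 18 = 0 factors as (r - 6)(r - 3) = 0, so r = 6, 3.
Hence x_h = C1*exp(6*t) + C2*exp(3*t).
For the particular solution try x_p = A0 + A1*t. Substituting and matching coefficients of each power of t gives A0 = 1/4, A1 = -1/6, so x_p = 1/4 - t/6.
General solution: x = 1/4 - t/6 + C1*exp(6*t) + C2*exp(3*t).
Apply the initial conditions: x(0) = 1/4 + C1 + C2 = 1 and x'(0) = -1/6 + 3*C2 + 6*C1 = -1. Solving gives C1 = -37/36, C2 = 16/9.

x = 1/4 - 37*exp(6*t)/36 - t/6 + 16*exp(3*t)/9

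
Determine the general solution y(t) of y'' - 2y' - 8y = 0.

Characteristic equation r² - 2r - 8 = 0 factors as (r + 2)(r - 4) = 0, so r = -2, 4.
Hence y_h = C1*exp(-2*t) + C2*exp(4*t).

y = C1*exp(-2*t) + C2*exp(4*t)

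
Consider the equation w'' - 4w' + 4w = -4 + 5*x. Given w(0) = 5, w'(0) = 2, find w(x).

Characteristic equation r² - 4r + 4 = 0 has discriminant (-4)² - 4·(4) = 0, so r = 2 is a repeated root.
Hence w_h = (C1 + C2*x)*exp(2*x).
For the particular solution try w_p = A0 + A1*x. Substituting and matching coefficients of each power of x gives A0 = 1/4, A1 = 5/4, so w_p = 1/4 + 5*x/4.
General solution: w = 1/4 + 5*x/4 + C1*exp(2*x) + C2*x*exp(2*x).
Apply the initial conditions: w(0) = 1/4 + C1 = 5 and w'(0) = 5/4 + C2 + 2*C1 = 2. Solving gives C1 = 19/4, C2 = -35/4.

w = 1/4 + 5*x/4 + 19*exp(2*x)/4 - 35*x*exp(2*x)/4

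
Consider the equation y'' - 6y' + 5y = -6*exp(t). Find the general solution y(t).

y = C1*exp(5*t) + C2*exp(t) + 3*t*exp(t)/2

Characteristic equation r² - 6r + 5 = 0 factors as (r - 5)(r - 1) = 0, so r = 5, 1.
Hence y_h = C1*exp(5*t) + C2*exp(t).
Since exp(t) solves the homogeneous equation (r = 1 is a root of multiplicity 1), multiply the trial by t. Try y_p = A*t*exp(t). Substituting into the equation and dividing by exp(t) gives A = 3/2, so y_p = 3*t*exp(t)/2.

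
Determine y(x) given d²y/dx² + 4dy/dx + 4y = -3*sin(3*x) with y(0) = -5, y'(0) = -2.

y = -881*exp(-2*x)/169 + 15*sin(3*x)/169 + 36*cos(3*x)/169 - 165*x*exp(-2*x)/13

Characteristic equation r² + 4r + 4 = 0 has discriminant (4)² - 4·(4) = 0, so r = -2 is a repeated root.
Hence y_h = (C1 + C2*x)*exp(-2*x).
Try y_p = A*cos(3*x) + B*sin(3*x). Substituting and equating the coefficients of cos(3x) and sin(3x) gives A = 36/169, B = 15/169, so y_p = 15*sin(3*x)/169 + 36*cos(3*x)/169.
General solution: y = 15*sin(3*x)/169 + 36*cos(3*x)/169 + C1*exp(-2*x) + C2*x*exp(-2*x).
Apply the initial conditions: y(0) = 36/169 + C1 = -5 and y'(0) = 45/169 + C2 - 2*C1 = -2. Solving gives C1 = -881/169, C2 = -165/13.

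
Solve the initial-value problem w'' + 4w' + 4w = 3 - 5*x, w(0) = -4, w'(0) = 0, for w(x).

w = 2 - 6*exp(-2*x) - 5*x/4 - 43*x*exp(-2*x)/4

Characteristic equation r² + 4r + 4 = 0 has discriminant (4)² - 4·(4) = 0, so r = -2 is a repeated root.
Hence w_h = (C1 + C2*x)*exp(-2*x).
For the particular solution try w_p = A0 + A1*x. Substituting and matching coefficients of each power of x gives A0 = 2, A1 = -5/4, so w_p = 2 - 5*x/4.
General solution: w = 2 - 5*x/4 + C1*exp(-2*x) + C2*x*exp(-2*x).
Apply the initial conditions: w(0) = 2 + C1 = -4 and w'(0) = -5/4 + C2 - 2*C1 = 0. Solving gives C1 = -6, C2 = -43/4.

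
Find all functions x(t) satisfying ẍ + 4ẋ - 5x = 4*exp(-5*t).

x = C1*exp(-5*t) + C2*exp(t) - 2*t*exp(-5*t)/3

Characteristic equation r² + 4r - 5 = 0 factors as (r + 5)(r - 1) = 0, so r = -5, 1.
Hence x_h = C1*exp(-5*t) + C2*exp(t).
Since exp(-5*t) solves the homogeneous equation (r = -5 is a root of multiplicity 1), multiply the trial by t. Try x_p = A*t*exp(-5*t). Substituting into the equation and dividing by exp(-5*t) gives A = -2/3, so x_p = -2*t*exp(-5*t)/3.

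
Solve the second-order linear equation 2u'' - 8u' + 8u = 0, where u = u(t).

Divide through by 2: u'' - 4u' + 4u = 0.
Characteristic equation r² - 4r + 4 = 0 has discriminant (-4)² - 4·(4) = 0, so r = 2 is a repeated root.
Hence u_h = (C1 + C2*t)*exp(2*t).

u = C1*exp(2*t) + C2*t*exp(2*t)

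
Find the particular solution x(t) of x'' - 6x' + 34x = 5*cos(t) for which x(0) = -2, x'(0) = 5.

x = -2*sin(t)/75 + 11*cos(t)/75 - 161*cos(5*t)*exp(3*t)/75 + 172*exp(3*t)*sin(5*t)/75

Characteristic equation r² - 6r + 34 = 0 has discriminant (-6)² - 4·(34) = -100 < 0, so r = 3 ± 5i.
Hence x_h = C1*cos(5*t)*exp(3*t) + C2*exp(3*t)*sin(5*t).
Try x_p = A*cos(t) + B*sin(t). Substituting and equating the coefficients of cos(t) and sin(t) gives A = 11/75, B = -2/75, so x_p = -2*sin(t)/75 + 11*cos(t)/75.
General solution: x = -2*sin(t)/75 + 11*cos(t)/75 + C1*cos(5*t)*exp(3*t) + C2*exp(3*t)*sin(5*t).
Apply the initial conditions: x(0) = 11/75 + C1 = -2 and x'(0) = -2/75 + 3*C1 + 5*C2 = 5. Solving gives C1 = -161/75, C2 = 172/75.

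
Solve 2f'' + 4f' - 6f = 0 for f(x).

Divide through by 2: f'' + 2f' - 3f = 0.
Characteristic equation r² + 2r - 3 = 0 factors as (r + 3)(r - 1) = 0, so r = -3, 1.
Hence f_h = C1*exp(-3*x) + C2*exp(x).

f = C1*exp(-3*x) + C2*exp(x)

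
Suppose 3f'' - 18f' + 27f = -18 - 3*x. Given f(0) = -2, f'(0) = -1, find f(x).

Divide through by 3: f'' - 6f' + 9f = -6 - x.
Characteristic equation r² - 6r + 9 = 0 has discriminant (-6)² - 4·(9) = 0, so r = 3 is a repeated root.
Hence f_h = (C1 + C2*x)*exp(3*x).
For the particular solution try f_p = A0 + A1*x. Substituting and matching coefficients of each power of x gives A0 = -20/27, A1 = -1/9, so f_p = -20/27 - x/9.
General solution: f = -20/27 - x/9 + C1*exp(3*x) + C2*x*exp(3*x).
Apply the initial conditions: f(0) = -20/27 + C1 = -2 and f'(0) = -1/9 + C2 + 3*C1 = -1. Solving gives C1 = -34/27, C2 = 26/9.

f = -20/27 - 34*exp(3*x)/27 - x/9 + 26*x*exp(3*x)/9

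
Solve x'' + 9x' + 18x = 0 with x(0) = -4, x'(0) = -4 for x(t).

Characteristic equation r² + 9r + 18 = 0 factors as (r + 6)(r + 3) = 0, so r = -6, -3.
Hence x_h = C1*exp(-6*t) + C2*exp(-3*t).
Apply the initial conditions: x(0) = C1 + C2 = -4 and x'(0) = -6*C1 - 3*C2 = -4. Solving gives C1 = 16/3, C2 = -28/3.

x = -28*exp(-3*t)/3 + 16*exp(-6*t)/3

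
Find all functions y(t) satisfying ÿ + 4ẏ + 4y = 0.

Characteristic equation r² + 4r + 4 = 0 has discriminant (4)² - 4·(4) = 0, so r = -2 is a repeated root.
Hence y_h = (C1 + C2*t)*exp(-2*t).

y = C1*exp(-2*t) + C2*t*exp(-2*t)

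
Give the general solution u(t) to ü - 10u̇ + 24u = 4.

Characteristic equation r² - 10r + 24 = 0 factors as (r - 4)(r - 6) = 0, so r = 4, 6.
Hence u_h = C1*exp(4*t) + C2*exp(6*t).
For the particular solution try u_p = A0. Substituting and matching coefficients of each power of t gives A0 = 1/6, so u_p = 1/6.

u = 1/6 + C1*exp(4*t) + C2*exp(6*t)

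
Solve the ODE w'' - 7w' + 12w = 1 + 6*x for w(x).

w = 3/8 + x/2 + C1*exp(3*x) + C2*exp(4*x)

Characteristic equation r² - 7r + 12 = 0 factors as (r - 3)(r - 4) = 0, so r = 3, 4.
Hence w_h = C1*exp(3*x) + C2*exp(4*x).
For the particular solution try w_p = A0 + A1*x. Substituting and matching coefficients of each power of x gives A0 = 3/8, A1 = 1/2, so w_p = 3/8 + x/2.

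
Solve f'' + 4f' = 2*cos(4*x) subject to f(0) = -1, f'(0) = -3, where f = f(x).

Characteristic equation r² + 4r = 0 factors as (r + 4)r = 0, so r = -4, 0.
Hence f_h = C1*exp(-4*x) + C2.
Try f_p = A*cos(4*x) + B*sin(4*x). Substituting and equating the coefficients of cos(4x) and sin(4x) gives A = -1/16, B = 1/16, so f_p = -cos(4*x)/16 + sin(4*x)/16.
General solution: f = C2 - cos(4*x)/16 + sin(4*x)/16 + C1*exp(-4*x).
Apply the initial conditions: f(0) = -1/16 + C1 + C2 = -1 and f'(0) = 1/4 - 4*C1 = -3. Solving gives C1 = 13/16, C2 = -7/4.

f = -7/4 - cos(4*x)/16 + sin(4*x)/16 + 13*exp(-4*x)/16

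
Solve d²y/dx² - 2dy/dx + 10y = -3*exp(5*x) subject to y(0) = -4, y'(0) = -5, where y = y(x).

y = -3*exp(5*x)/25 - 97*cos(3*x)*exp(x)/25 - 13*exp(x)*sin(3*x)/75

Characteristic equation r² - 2r + 10 = 0 has discriminant (-2)² - 4·(10) = -36 < 0, so r = 1 ± 3i.
Hence y_h = C1*cos(3*x)*exp(x) + C2*exp(x)*sin(3*x).
Try y_p = A*exp(5*x). Substituting into the equation and dividing by exp(5*x) gives A = -3/25, so y_p = -3*exp(5*x)/25.
General solution: y = -3*exp(5*x)/25 + C1*cos(3*x)*exp(x) + C2*exp(x)*sin(3*x).
Apply the initial conditions: y(0) = -3/25 + C1 = -4 and y'(0) = -3/5 + C1 + 3*C2 = -5. Solving gives C1 = -97/25, C2 = -13/75.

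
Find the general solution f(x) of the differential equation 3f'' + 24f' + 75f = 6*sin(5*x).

Divide through by 3: f'' + 8f' + 25f = 2*sin(5*x).
Characteristic equation r² + 8r + 25 = 0 has discriminant (8)² - 4·(25) = -36 < 0, so r = -4 ± 3i.
Hence f_h = C1*cos(3*x)*exp(-4*x) + C2*exp(-4*x)*sin(3*x).
Try f_p = A*cos(5*x) + B*sin(5*x). Substituting and equating the coefficients of cos(5x) and sin(5x) gives A = -1/20, B = 0, so f_p = -cos(5*x)/20.

f = -cos(5*x)/20 + C1*cos(3*x)*exp(-4*x) + C2*exp(-4*x)*sin(3*x)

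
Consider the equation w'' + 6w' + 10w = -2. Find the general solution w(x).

w = -1/5 + C1*cos(x)*exp(-3*x) + C2*exp(-3*x)*sin(x)

Characteristic equation r² + 6r + 10 = 0 has discriminant (6)² - 4·(10) = -4 < 0, so r = -3 ± i.
Hence w_h = C1*cos(x)*exp(-3*x) + C2*exp(-3*x)*sin(x).
For the particular solution try w_p = A0. Substituting and matching coefficients of each power of x gives A0 = -1/5, so w_p = -1/5.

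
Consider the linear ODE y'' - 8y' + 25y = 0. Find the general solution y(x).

Characteristic equation r² - 8r + 25 = 0 has discriminant (-8)² - 4·(25) = -36 < 0, so r = 4 ± 3i.
Hence y_h = C1*cos(3*x)*exp(4*x) + C2*exp(4*x)*sin(3*x).

y = C1*cos(3*x)*exp(4*x) + C2*exp(4*x)*sin(3*x)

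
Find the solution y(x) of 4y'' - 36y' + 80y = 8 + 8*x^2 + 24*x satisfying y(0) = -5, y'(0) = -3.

y = 531/2000 - 367*exp(4*x)/16 + x**2/10 + 39*x/100 + 2209*exp(5*x)/125

Divide through by 4: y'' - 9y' + 20y = 2 + 2*x^2 + 6*x.
Characteristic equation r² - 9r + 20 = 0 factors as (r - 4)(r - 5) = 0, so r = 4, 5.
Hence y_h = C1*exp(4*x) + C2*exp(5*x).
For the particular solution try y_p = A0 + A1*x + A2*x^2. Substituting and matching coefficients of each power of x gives A0 = 531/2000, A1 = 39/100, A2 = 1/10, so y_p = 531/2000 + x^2/10 + 39*x/100.
General solution: y = 531/2000 + x^2/10 + 39*x/100 + C1*exp(4*x) + C2*exp(5*x).
Apply the initial conditions: y(0) = 531/2000 + C1 + C2 = -5 and y'(0) = 39/100 + 4*C1 + 5*C2 = -3. Solving gives C1 = -367/16, C2 = 2209/125.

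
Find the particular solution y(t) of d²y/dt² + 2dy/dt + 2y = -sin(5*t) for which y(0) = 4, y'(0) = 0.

Characteristic equation r² + 2r + 2 = 0 has discriminant (2)² - 4·(2) = -4 < 0, so r = -1 ± i.
Hence y_h = C1*cos(t)*exp(-t) + C2*exp(-t)*sin(t).
Try y_p = A*cos(5*t) + B*sin(5*t). Substituting and equating the coefficients of cos(5t) and sin(5t) gives A = 10/629, B = 23/629, so y_p = 10*cos(5*t)/629 + 23*sin(5*t)/629.
General solution: y = 10*cos(5*t)/629 + 23*sin(5*t)/629 + C1*cos(t)*exp(-t) + C2*exp(-t)*sin(t).
Apply the initial conditions: y(0) = 10/629 + C1 = 4 and y'(0) = 115/629 + C2 - C1 = 0. Solving gives C1 = 2506/629, C2 = 2391/629.

y = 10*cos(5*t)/629 + 23*sin(5*t)/629 + 2391*exp(-t)*sin(t)/629 + 2506*cos(t)*exp(-t)/629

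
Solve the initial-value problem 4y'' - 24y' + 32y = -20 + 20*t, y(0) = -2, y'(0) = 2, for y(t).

Divide through by 4: y'' - 6y' + 8y = -5 + 5*t.
Characteristic equation r² - 6r + 8 = 0 factors as (r - 2)(r - 4) = 0, so r = 2, 4.
Hence y_h = C1*exp(2*t) + C2*exp(4*t).
For the particular solution try y_p = A0 + A1*t. Substituting and matching coefficients of each power of t gives A0 = -5/32, A1 = 5/8, so y_p = -5/32 + 5*t/8.
General solution: y = -5/32 + 5*t/8 + C1*exp(2*t) + C2*exp(4*t).
Apply the initial conditions: y(0) = -5/32 + C1 + C2 = -2 and y'(0) = 5/8 + 2*C1 + 4*C2 = 2. Solving gives C1 = -35/8, C2 = 81/32.

y = -5/32 - 35*exp(2*t)/8 + 5*t/8 + 81*exp(4*t)/32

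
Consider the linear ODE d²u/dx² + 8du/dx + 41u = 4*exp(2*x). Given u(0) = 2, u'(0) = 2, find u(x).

u = 4*exp(2*x)/61 + 118*cos(5*x)*exp(-4*x)/61 + 586*exp(-4*x)*sin(5*x)/305

Characteristic equation r² + 8r + 41 = 0 has discriminant (8)² - 4·(41) = -100 < 0, so r = -4 ± 5i.
Hence u_h = C1*cos(5*x)*exp(-4*x) + C2*exp(-4*x)*sin(5*x).
Try u_p = A*exp(2*x). Substituting into the equation and dividing by exp(2*x) gives A = 4/61, so u_p = 4*exp(2*x)/61.
General solution: u = 4*exp(2*x)/61 + C1*cos(5*x)*exp(-4*x) + C2*exp(-4*x)*sin(5*x).
Apply the initial conditions: u(0) = 4/61 + C1 = 2 and u'(0) = 8/61 - 4*C1 + 5*C2 = 2. Solving gives C1 = 118/61, C2 = 586/305.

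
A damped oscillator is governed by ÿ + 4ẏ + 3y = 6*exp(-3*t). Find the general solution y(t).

Characteristic equation r² + 4r + 3 = 0 factors as (r + 1)(r + 3) = 0, so r = -1, -3.
Hence y_h = C1*exp(-t) + C2*exp(-3*t).
Since exp(-3*t) solves the homogeneous equation (r = -3 is a root of multiplicity 1), multiply the trial by t. Try y_p = A*t*exp(-3*t). Substituting into the equation and dividing by exp(-3*t) gives A = -3, so y_p = -3*t*exp(-3*t).

y = C1*exp(-t) + C2*exp(-3*t) - 3*t*exp(-3*t)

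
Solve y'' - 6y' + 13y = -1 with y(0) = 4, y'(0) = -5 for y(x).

Characteristic equation r² - 6r + 13 = 0 has discriminant (-6)² - 4·(13) = -16 < 0, so r = 3 ± 2i.
Hence y_h = C1*cos(2*x)*exp(3*x) + C2*exp(3*x)*sin(2*x).
For the particular solution try y_p = A0. Substituting and matching coefficients of each power of x gives A0 = -1/13, so y_p = -1/13.
General solution: y = -1/13 + C1*cos(2*x)*exp(3*x) + C2*exp(3*x)*sin(2*x).
Apply the initial conditions: y(0) = -1/13 + C1 = 4 and y'(0) = 2*C2 + 3*C1 = -5. Solving gives C1 = 53/13, C2 = -112/13.

y = -1/13 - 112*exp(3*x)*sin(2*x)/13 + 53*cos(2*x)*exp(3*x)/13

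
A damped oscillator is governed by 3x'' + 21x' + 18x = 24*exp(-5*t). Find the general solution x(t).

Divide through by 3: x'' + 7x' + 6x = 8*exp(-5*t).
Characteristic equation r² + 7r + 6 = 0 factors as (r + 6)(r + 1) = 0, so r = -6, -1.
Hence x_h = C1*exp(-6*t) + C2*exp(-t).
Try x_p = A*exp(-5*t). Substituting into the equation and dividing by exp(-5*t) gives A = -2, so x_p = -2*exp(-5*t).

x = -2*exp(-5*t) + C1*exp(-6*t) + C2*exp(-t)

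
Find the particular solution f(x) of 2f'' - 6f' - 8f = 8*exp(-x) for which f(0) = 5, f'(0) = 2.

Divide through by 2: f'' - 3f' - 4f = 4*exp(-x).
Characteristic equation r² - 3r - 4 = 0 factors as (r + 1)(r - 4) = 0, so r = -1, 4.
Hence f_h = C1*exp(-x) + C2*exp(4*x).
Since exp(-x) solves the homogeneous equation (r = -1 is a root of multiplicity 1), multiply the trial by x. Try f_p = A*x*exp(-x). Substituting into the equation and dividing by exp(-x) gives A = -4/5, so f_p = -4*x*exp(-x)/5.
General solution: f = C1*exp(-x) + C2*exp(4*x) - 4*x*exp(-x)/5.
Apply the initial conditions: f(0) = C1 + C2 = 5 and f'(0) = -4/5 - C1 + 4*C2 = 2. Solving gives C1 = 86/25, C2 = 39/25.

f = 39*exp(4*x)/25 + 86*exp(-x)/25 - 4*x*exp(-x)/5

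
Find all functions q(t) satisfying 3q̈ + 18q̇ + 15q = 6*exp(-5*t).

Divide through by 3: q'' + 6q' + 5q = 2*exp(-5*t).
Characteristic equation r² + 6r + 5 = 0 factors as (r + 1)(r + 5) = 0, so r = -1, -5.
Hence q_h = C1*exp(-t) + C2*exp(-5*t).
Since exp(-5*t) solves the homogeneous equation (r = -5 is a root of multiplicity 1), multiply the trial by t. Try q_p = A*t*exp(-5*t). Substituting into the equation and dividing by exp(-5*t) gives A = -1/2, so q_p = -t*exp(-5*t)/2.

q = C1*exp(-t) + C2*exp(-5*t) - t*exp(-5*t)/2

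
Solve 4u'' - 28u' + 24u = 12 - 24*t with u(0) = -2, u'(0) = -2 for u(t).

Divide through by 4: u'' - 7u' + 6u = 3 - 6*t.
Characteristic equation r² - 7r + 6 = 0 factors as (r - 1)(r - 6) = 0, so r = 1, 6.
Hence u_h = C1*exp(t) + C2*exp(6*t).
For the particular solution try u_p = A0 + A1*t. Substituting and matching coefficients of each power of t gives A0 = -2/3, A1 = -1, so u_p = -2/3 - t.
General solution: u = -2/3 - t + C1*exp(t) + C2*exp(6*t).
Apply the initial conditions: u(0) = -2/3 + C1 + C2 = -2 and u'(0) = -1 + C1 + 6*C2 = -2. Solving gives C1 = -7/5, C2 = 1/15.

u = -2/3 - t - 7*exp(t)/5 + exp(6*t)/15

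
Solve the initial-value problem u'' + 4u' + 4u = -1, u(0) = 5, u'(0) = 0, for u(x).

Characteristic equation r² + 4r + 4 = 0 has discriminant (4)² - 4·(4) = 0, so r = -2 is a repeated root.
Hence u_h = (C1 + C2*x)*exp(-2*x).
For the particular solution try u_p = A0. Substituting and matching coefficients of each power of x gives A0 = -1/4, so u_p = -1/4.
General solution: u = -1/4 + C1*exp(-2*x) + C2*x*exp(-2*x).
Apply the initial conditions: u(0) = -1/4 + C1 = 5 and u'(0) = C2 - 2*C1 = 0. Solving gives C1 = 21/4, C2 = 21/2.

u = -1/4 + 21*exp(-2*x)/4 + 21*x*exp(-2*x)/2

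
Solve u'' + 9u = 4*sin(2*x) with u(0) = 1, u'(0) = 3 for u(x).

Characteristic equation r² + 9 = 0 has discriminant (0)² - 4·(9) = -36 < 0, so r = ± 3i.
Hence u_h = C1*cos(3*x) + C2*sin(3*x).
Try u_p = A*cos(2*x) + B*sin(2*x). Substituting and equating the coefficients of cos(2x) and sin(2x) gives A = 0, B = 4/5, so u_p = 4*sin(2*x)/5.
General solution: u = 4*sin(2*x)/5 + C1*cos(3*x) + C2*sin(3*x).
Apply the initial conditions: u(0) = C1 = 1 and u'(0) = 8/5 + 3*C2 = 3. Solving gives C1 = 1, C2 = 7/15.

u = 4*sin(2*x)/5 + 7*sin(3*x)/15 + cos(3*x)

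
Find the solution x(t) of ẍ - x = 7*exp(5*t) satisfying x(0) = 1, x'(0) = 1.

x = exp(t)/8 + 7*exp(-t)/12 + 7*exp(5*t)/24

Characteristic equation r² - 1 = 0 factors as (r - 1)(r + 1) = 0, so r = 1, -1.
Hence x_h = C1*exp(t) + C2*exp(-t).
Try x_p = A*exp(5*t). Substituting into the equation and dividing by exp(5*t) gives A = 7/24, so x_p = 7*exp(5*t)/24.
General solution: x = 7*exp(5*t)/24 + C1*exp(t) + C2*exp(-t).
Apply the initial conditions: x(0) = 7/24 + C1 + C2 = 1 and x'(0) = 35/24 + C1 - C2 = 1. Solving gives C1 = 1/8, C2 = 7/12.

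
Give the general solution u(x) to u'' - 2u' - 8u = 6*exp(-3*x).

u = 6*exp(-3*x)/7 + C1*exp(-2*x) + C2*exp(4*x)

Characteristic equation r² - 2r - 8 = 0 factors as (r + 2)(r - 4) = 0, so r = -2, 4.
Hence u_h = C1*exp(-2*x) + C2*exp(4*x).
Try u_p = A*exp(-3*x). Substituting into the equation and dividing by exp(-3*x) gives A = 6/7, so u_p = 6*exp(-3*x)/7.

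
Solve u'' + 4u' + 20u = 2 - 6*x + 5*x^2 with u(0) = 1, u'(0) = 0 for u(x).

u = 31/200 - 2*x/5 + x**2/4 + 169*cos(4*x)*exp(-2*x)/200 + 209*exp(-2*x)*sin(4*x)/400

Characteristic equation r² + 4r + 20 = 0 has discriminant (4)² - 4·(20) = -64 < 0, so r = -2 ± 4i.
Hence u_h = C1*cos(4*x)*exp(-2*x) + C2*exp(-2*x)*sin(4*x).
For the particular solution try u_p = A0 + A1*x + A2*x^2. Substituting and matching coefficients of each power of x gives A0 = 31/200, A1 = -2/5, A2 = 1/4, so u_p = 31/200 - 2*x/5 + x^2/4.
General solution: u = 31/200 - 2*x/5 + x^2/4 + C1*cos(4*x)*exp(-2*x) + C2*exp(-2*x)*sin(4*x).
Apply the initial conditions: u(0) = 31/200 + C1 = 1 and u'(0) = -2/5 - 2*C1 + 4*C2 = 0. Solving gives C1 = 169/200, C2 = 209/400.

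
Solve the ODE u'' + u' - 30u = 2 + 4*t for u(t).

Characteristic equation r² + r - 30 = 0 factors as (r - 5)(r + 6) = 0, so r = 5, -6.
Hence u_h = C1*exp(5*t) + C2*exp(-6*t).
For the particular solution try u_p = A0 + A1*t. Substituting and matching coefficients of each power of t gives A0 = -16/225, A1 = -2/15, so u_p = -16/225 - 2*t/15.

u = -16/225 - 2*t/15 + C1*exp(5*t) + C2*exp(-6*t)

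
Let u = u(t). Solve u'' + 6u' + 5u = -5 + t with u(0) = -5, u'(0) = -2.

u = -31/25 - 21*exp(-t)/4 + t/5 + 149*exp(-5*t)/100

Characteristic equation r² + 6r + 5 = 0 factors as (r + 1)(r + 5) = 0, so r = -1, -5.
Hence u_h = C1*exp(-t) + C2*exp(-5*t).
For the particular solution try u_p = A0 + A1*t. Substituting and matching coefficients of each power of t gives A0 = -31/25, A1 = 1/5, so u_p = -31/25 + t/5.
General solution: u = -31/25 + t/5 + C1*exp(-t) + C2*exp(-5*t).
Apply the initial conditions: u(0) = -31/25 + C1 + C2 = -5 and u'(0) = 1/5 - C1 - 5*C2 = -2. Solving gives C1 = -21/4, C2 = 149/100.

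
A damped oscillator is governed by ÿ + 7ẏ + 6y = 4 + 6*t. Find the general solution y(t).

y = -1/2 + t + C1*exp(-t) + C2*exp(-6*t)

Characteristic equation r² + 7r + 6 = 0 factors as (r + 1)(r + 6) = 0, so r = -1, -6.
Hence y_h = C1*exp(-t) + C2*exp(-6*t).
For the particular solution try y_p = A0 + A1*t. Substituting and matching coefficients of each power of t gives A0 = -1/2, A1 = 1, so y_p = -1/2 + t.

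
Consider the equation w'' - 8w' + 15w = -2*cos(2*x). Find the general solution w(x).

Characteristic equation r² - 8r + 15 = 0 factors as (r - 5)(r - 3) = 0, so r = 5, 3.
Hence w_h = C1*exp(5*x) + C2*exp(3*x).
Try w_p = A*cos(2*x) + B*sin(2*x). Substituting and equating the coefficients of cos(2x) and sin(2x) gives A = -22/377, B = 32/377, so w_p = -22*cos(2*x)/377 + 32*sin(2*x)/377.

w = -22*cos(2*x)/377 + 32*sin(2*x)/377 + C1*exp(5*x) + C2*exp(3*x)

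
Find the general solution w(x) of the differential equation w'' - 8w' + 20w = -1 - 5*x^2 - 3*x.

w = -33/200 - 7*x/20 - x**2/4 + C1*cos(2*x)*exp(4*x) + C2*exp(4*x)*sin(2*x)

Characteristic equation r² - 8r + 20 = 0 has discriminant (-8)² - 4·(20) = -16 < 0, so r = 4 ± 2i.
Hence w_h = C1*cos(2*x)*exp(4*x) + C2*exp(4*x)*sin(2*x).
For the particular solution try w_p = A0 + A1*x + A2*x^2. Substituting and matching coefficients of each power of x gives A0 = -33/200, A1 = -7/20, A2 = -1/4, so w_p = -33/200 - 7*x/20 - x^2/4.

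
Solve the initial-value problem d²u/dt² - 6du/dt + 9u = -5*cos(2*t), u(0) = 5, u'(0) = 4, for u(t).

Characteristic equation r² - 6r + 9 = 0 has discriminant (-6)² - 4·(9) = 0, so r = 3 is a repeated root.
Hence u_h = (C1 + C2*t)*exp(3*t).
Try u_p = A*cos(2*t) + B*sin(2*t). Substituting and equating the coefficients of cos(2t) and sin(2t) gives A = -25/169, B = 60/169, so u_p = -25*cos(2*t)/169 + 60*sin(2*t)/169.
General solution: u = -25*cos(2*t)/169 + 60*sin(2*t)/169 + C1*exp(3*t) + C2*t*exp(3*t).
Apply the initial conditions: u(0) = -25/169 + C1 = 5 and u'(0) = 120/169 + C2 + 3*C1 = 4. Solving gives C1 = 870/169, C2 = -158/13.

u = -25*cos(2*t)/169 + 60*sin(2*t)/169 + 870*exp(3*t)/169 - 158*t*exp(3*t)/13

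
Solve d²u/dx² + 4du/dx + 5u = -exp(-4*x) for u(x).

Characteristic equation r² + 4r + 5 = 0 has discriminant (4)² - 4·(5) = -4 < 0, so r = -2 ± i.
Hence u_h = C1*cos(x)*exp(-2*x) + C2*exp(-2*x)*sin(x).
Try u_p = A*exp(-4*x). Substituting into the equation and dividing by exp(-4*x) gives A = -1/5, so u_p = -exp(-4*x)/5.

u = -exp(-4*x)/5 + C1*cos(x)*exp(-2*x) + C2*exp(-2*x)*sin(x)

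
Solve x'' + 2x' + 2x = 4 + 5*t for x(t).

x = -1/2 + 5*t/2 + C1*cos(t)*exp(-t) + C2*exp(-t)*sin(t)

Characteristic equation r² + 2r + 2 = 0 has discriminant (2)² - 4·(2) = -4 < 0, so r = -1 ± i.
Hence x_h = C1*cos(t)*exp(-t) + C2*exp(-t)*sin(t).
For the particular solution try x_p = A0 + A1*t. Substituting and matching coefficients of each power of t gives A0 = -1/2, A1 = 5/2, so x_p = -1/2 + 5*t/2.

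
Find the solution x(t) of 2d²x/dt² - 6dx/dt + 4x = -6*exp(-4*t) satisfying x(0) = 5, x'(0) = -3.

Divide through by 2: x'' - 3x' + 2x = -3*exp(-4*t).
Characteristic equation r² - 3r + 2 = 0 factors as (r - 2)(r - 1) = 0, so r = 2, 1.
Hence x_h = C1*exp(2*t) + C2*exp(t).
Try x_p = A*exp(-4*t). Substituting into the equation and dividing by exp(-4*t) gives A = -1/10, so x_p = -exp(-4*t)/10.
General solution: x = -exp(-4*t)/10 + C1*exp(2*t) + C2*exp(t).
Apply the initial conditions: x(0) = -1/10 + C1 + C2 = 5 and x'(0) = 2/5 + C2 + 2*C1 = -3. Solving gives C1 = -17/2, C2 = 68/5.

x = -17*exp(2*t)/2 - exp(-4*t)/10 + 68*exp(t)/5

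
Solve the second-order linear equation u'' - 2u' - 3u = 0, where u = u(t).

Characteristic equation r² - 2r - 3 = 0 factors as (r + 1)(r - 3) = 0, so r = -1, 3.
Hence u_h = C1*exp(-t) + C2*exp(3*t).

u = C1*exp(-t) + C2*exp(3*t)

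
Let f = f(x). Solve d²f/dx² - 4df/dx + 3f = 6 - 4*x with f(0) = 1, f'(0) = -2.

Characteristic equation r² - 4r + 3 = 0 factors as (r - 3)(r - 1) = 0, so r = 3, 1.
Hence f_h = C1*exp(3*x) + C2*exp(x).
For the particular solution try f_p = A0 + A1*x. Substituting and matching coefficients of each power of x gives A0 = 2/9, A1 = -4/3, so f_p = 2/9 - 4*x/3.
General solution: f = 2/9 - 4*x/3 + C1*exp(3*x) + C2*exp(x).
Apply the initial conditions: f(0) = 2/9 + C1 + C2 = 1 and f'(0) = -4/3 + C2 + 3*C1 = -2. Solving gives C1 = -13/18, C2 = 3/2.

f = 2/9 - 13*exp(3*x)/18 - 4*x/3 + 3*exp(x)/2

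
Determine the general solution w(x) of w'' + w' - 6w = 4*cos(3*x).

Characteristic equation r² + r - 6 = 0 factors as (r + 3)(r - 2) = 0, so r = -3, 2.
Hence w_h = C1*exp(-3*x) + C2*exp(2*x).
Try w_p = A*cos(3*x) + B*sin(3*x). Substituting and equating the coefficients of cos(3x) and sin(3x) gives A = -10/39, B = 2/39, so w_p = -10*cos(3*x)/39 + 2*sin(3*x)/39.

w = -10*cos(3*x)/39 + 2*sin(3*x)/39 + C1*exp(-3*x) + C2*exp(2*x)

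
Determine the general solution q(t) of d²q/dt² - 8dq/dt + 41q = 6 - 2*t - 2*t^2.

Characteristic equation r² - 8r + 41 = 0 has discriminant (-8)² - 4·(41) = -100 < 0, so r = 4 ± 5i.
Hence q_h = C1*cos(5*t)*exp(4*t) + C2*exp(4*t)*sin(5*t).
For the particular solution try q_p = A0 + A1*t + A2*t^2. Substituting and matching coefficients of each power of t gives A0 = 9338/68921, A1 = -114/1681, A2 = -2/41, so q_p = 9338/68921 - 114*t/1681 - 2*t^2/41.

q = 9338/68921 - 114*t/1681 - 2*t**2/41 + C1*cos(5*t)*exp(4*t) + C2*exp(4*t)*sin(5*t)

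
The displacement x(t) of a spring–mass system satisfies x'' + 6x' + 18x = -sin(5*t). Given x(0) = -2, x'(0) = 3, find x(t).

Characteristic equation r² + 6r + 18 = 0 has discriminant (6)² - 4·(18) = -36 < 0, so r = -3 ± 3i.
Hence x_h = C1*cos(3*t)*exp(-3*t) + C2*exp(-3*t)*sin(3*t).
Try x_p = A*cos(5*t) + B*sin(5*t). Substituting and equating the coefficients of cos(5t) and sin(5t) gives A = 30/949, B = 7/949, so x_p = 7*sin(5*t)/949 + 30*cos(5*t)/949.
General solution: x = 7*sin(5*t)/949 + 30*cos(5*t)/949 + C1*cos(3*t)*exp(-3*t) + C2*exp(-3*t)*sin(3*t).
Apply the initial conditions: x(0) = 30/949 + C1 = -2 and x'(0) = 35/949 - 3*C1 + 3*C2 = 3. Solving gives C1 = -1928/949, C2 = -2972/2847.

x = 7*sin(5*t)/949 + 30*cos(5*t)/949 - 2972*exp(-3*t)*sin(3*t)/2847 - 1928*cos(3*t)*exp(-3*t)/949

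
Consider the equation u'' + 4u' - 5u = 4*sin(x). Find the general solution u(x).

u = -6*sin(x)/13 - 4*cos(x)/13 + C1*exp(x) + C2*exp(-5*x)

Characteristic equation r² + 4r - 5 = 0 factors as (r - 1)(r + 5) = 0, so r = 1, -5.
Hence u_h = C1*exp(x) + C2*exp(-5*x).
Try u_p = A*cos(x) + B*sin(x). Substituting and equating the coefficients of cos(x) and sin(x) gives A = -4/13, B = -6/13, so u_p = -6*sin(x)/13 - 4*cos(x)/13.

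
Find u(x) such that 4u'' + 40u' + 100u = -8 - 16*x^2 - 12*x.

u = -44/625 - 4*x**2/25 + x/125 + C1*exp(-5*x) + C2*x*exp(-5*x)

Divide through by 4: u'' + 10u' + 25u = -2 - 4*x^2 - 3*x.
Characteristic equation r² + 10r + 25 = 0 has discriminant (10)² - 4·(25) = 0, so r = -5 is a repeated root.
Hence u_h = (C1 + C2*x)*exp(-5*x).
For the particular solution try u_p = A0 + A1*x + A2*x^2. Substituting and matching coefficients of each power of x gives A0 = -44/625, A1 = 1/125, A2 = -4/25, so u_p = -44/625 - 4*x^2/25 + x/125.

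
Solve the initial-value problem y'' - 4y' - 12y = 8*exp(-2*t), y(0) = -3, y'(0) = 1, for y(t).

Characteristic equation r² - 4r - 12 = 0 factors as (r - 6)(r + 2) = 0, so r = 6, -2.
Hence y_h = C1*exp(6*t) + C2*exp(-2*t).
Since exp(-2*t) solves the homogeneous equation (r = -2 is a root of multiplicity 1), multiply the trial by t. Try y_p = A*t*exp(-2*t). Substituting into the equation and dividing by exp(-2*t) gives A = -1, so y_p = -t*exp(-2*t).
General solution: y = C1*exp(6*t) + C2*exp(-2*t) - t*exp(-2*t).
Apply the initial conditions: y(0) = C1 + C2 = -3 and y'(0) = -1 - 2*C2 + 6*C1 = 1. Solving gives C1 = -1/2, C2 = -5/2.

y = -5*exp(-2*t)/2 - exp(6*t)/2 - t*exp(-2*t)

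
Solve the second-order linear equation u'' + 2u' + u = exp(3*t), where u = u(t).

Characteristic equation r² + 2r + 1 = 0 has discriminant (2)² - 4·(1) = 0, so r = -1 is a repeated root.
Hence u_h = (C1 + C2*t)*exp(-t).
Try u_p = A*exp(3*t). Substituting into the equation and dividing by exp(3*t) gives A = 1/16, so u_p = exp(3*t)/16.

u = exp(3*t)/16 + C1*exp(-t) + C2*t*exp(-t)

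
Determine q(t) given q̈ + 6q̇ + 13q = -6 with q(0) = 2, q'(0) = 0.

q = -6/13 + 32*cos(2*t)*exp(-3*t)/13 + 48*exp(-3*t)*sin(2*t)/13

Characteristic equation r² + 6r + 13 = 0 has discriminant (6)² - 4·(13) = -16 < 0, so r = -3 ± 2i.
Hence q_h = C1*cos(2*t)*exp(-3*t) + C2*exp(-3*t)*sin(2*t).
For the particular solution try q_p = A0. Substituting and matching coefficients of each power of t gives A0 = -6/13, so q_p = -6/13.
General solution: q = -6/13 + C1*cos(2*t)*exp(-3*t) + C2*exp(-3*t)*sin(2*t).
Apply the initial conditions: q(0) = -6/13 + C1 = 2 and q'(0) = -3*C1 + 2*C2 = 0. Solving gives C1 = 32/13, C2 = 48/13.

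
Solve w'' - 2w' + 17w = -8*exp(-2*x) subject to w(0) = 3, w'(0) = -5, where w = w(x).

Characteristic equation r² - 2r + 17 = 0 has discriminant (-2)² - 4·(17) = -64 < 0, so r = 1 ± 4i.
Hence w_h = C1*cos(4*x)*exp(x) + C2*exp(x)*sin(4*x).
Try w_p = A*exp(-2*x). Substituting into the equation and dividing by exp(-2*x) gives A = -8/25, so w_p = -8*exp(-2*x)/25.
General solution: w = -8*exp(-2*x)/25 + C1*cos(4*x)*exp(x) + C2*exp(x)*sin(4*x).
Apply the initial conditions: w(0) = -8/25 + C1 = 3 and w'(0) = 16/25 + C1 + 4*C2 = -5. Solving gives C1 = 83/25, C2 = -56/25.

w = -8*exp(-2*x)/25 - 56*exp(x)*sin(4*x)/25 + 83*cos(4*x)*exp(x)/25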